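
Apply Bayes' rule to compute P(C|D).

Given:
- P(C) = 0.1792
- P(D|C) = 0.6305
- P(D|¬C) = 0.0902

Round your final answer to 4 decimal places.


Bayes' theorem: P(C|D) = P(D|C) × P(C) / P(D)

Step 1: Calculate P(D) using law of total probability
P(D) = P(D|C)P(C) + P(D|¬C)P(¬C)
     = 0.6305 × 0.1792 + 0.0902 × 0.8208
     = 0.11298560 + 0.07403616
     = 0.18702176

Step 2: Apply Bayes' theorem
P(C|D) = P(D|C) × P(C) / P(D)
       = 0.11298560 / 0.18702176
       = 0.6041


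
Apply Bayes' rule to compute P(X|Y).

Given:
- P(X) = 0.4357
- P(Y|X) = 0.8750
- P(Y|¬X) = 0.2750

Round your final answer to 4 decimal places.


Bayes' theorem: P(X|Y) = P(Y|X) × P(X) / P(Y)

Step 1: Calculate P(Y) using law of total probability
P(Y) = P(Y|X)P(X) + P(Y|¬X)P(¬X)
     = 0.8750 × 0.4357 + 0.2750 × 0.5643
     = 0.38123750 + 0.15518250
     = 0.53642000

Step 2: Apply Bayes' theorem
P(X|Y) = P(Y|X) × P(X) / P(Y)
       = 0.38123750 / 0.53642000
       = 0.7107


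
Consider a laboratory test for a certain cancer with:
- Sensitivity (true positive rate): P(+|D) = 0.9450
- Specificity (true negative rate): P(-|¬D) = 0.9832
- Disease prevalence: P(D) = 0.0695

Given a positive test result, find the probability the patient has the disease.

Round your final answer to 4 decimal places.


Let D = has disease, + = positive test

Given:
- P(D) = 0.0695 (prevalence)
- P(+|D) = 0.9450 (sensitivity)
- P(-|¬D) = 0.9832 (specificity)
- P(+|¬D) = 0.0168 (false positive rate = 1 - specificity)

Step 1: Find P(+)
P(+) = P(+|D)P(D) + P(+|¬D)P(¬D)
     = 0.9450 × 0.0695 + 0.0168 × 0.9305
     = 0.06567750 + 0.01563240
     = 0.08130990

Step 2: Apply Bayes' theorem for P(D|+)
P(D|+) = P(+|D)P(D) / P(+)
       = 0.06567750 / 0.08130990
       = 0.8077


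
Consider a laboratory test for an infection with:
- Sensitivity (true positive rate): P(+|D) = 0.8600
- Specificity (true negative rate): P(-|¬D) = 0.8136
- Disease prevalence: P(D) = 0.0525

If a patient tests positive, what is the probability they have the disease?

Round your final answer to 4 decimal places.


Let D = has disease, + = positive test

Given:
- P(D) = 0.0525 (prevalence)
- P(+|D) = 0.8600 (sensitivity)
- P(-|¬D) = 0.8136 (specificity)
- P(+|¬D) = 0.1864 (false positive rate = 1 - specificity)

Step 1: Find P(+)
P(+) = P(+|D)P(D) + P(+|¬D)P(¬D)
     = 0.8600 × 0.0525 + 0.1864 × 0.9475
     = 0.04515000 + 0.17661400
     = 0.22176400

Step 2: Apply Bayes' theorem for P(D|+)
P(D|+) = P(+|D)P(D) / P(+)
       = 0.04515000 / 0.22176400
       = 0.2036


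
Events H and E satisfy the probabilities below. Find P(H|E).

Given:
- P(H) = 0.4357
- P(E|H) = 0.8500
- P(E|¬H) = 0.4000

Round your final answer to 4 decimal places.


Bayes' theorem: P(H|E) = P(E|H) × P(H) / P(E)

Step 1: Calculate P(E) using law of total probability
P(E) = P(E|H)P(H) + P(E|¬H)P(¬H)
     = 0.8500 × 0.4357 + 0.4000 × 0.5643
     = 0.37034500 + 0.22572000
     = 0.59606500

Step 2: Apply Bayes' theorem
P(H|E) = P(E|H) × P(H) / P(E)
       = 0.37034500 / 0.59606500
       = 0.6213


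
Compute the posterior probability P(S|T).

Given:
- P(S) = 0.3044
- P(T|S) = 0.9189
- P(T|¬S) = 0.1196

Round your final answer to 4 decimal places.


Bayes' theorem: P(S|T) = P(T|S) × P(S) / P(T)

Step 1: Calculate P(T) using law of total probability
P(T) = P(T|S)P(S) + P(T|¬S)P(¬S)
     = 0.9189 × 0.3044 + 0.1196 × 0.6956
     = 0.27971316 + 0.08319376
     = 0.36290692

Step 2: Apply Bayes' theorem
P(S|T) = P(T|S) × P(S) / P(T)
       = 0.27971316 / 0.36290692
       = 0.7708


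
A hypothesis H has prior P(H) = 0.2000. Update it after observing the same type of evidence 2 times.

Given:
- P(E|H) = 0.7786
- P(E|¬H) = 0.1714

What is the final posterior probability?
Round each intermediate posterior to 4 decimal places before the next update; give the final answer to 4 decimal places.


Sequential Bayesian updating:

Initial prior: P(H) = 0.2000

Update 1:
  P(E) = 0.7786 × 0.2000 + 0.1714 × 0.8000 = 0.15572000 + 0.13712000 = 0.29284000
  P(H|E) = 0.15572000 / 0.29284000 = 0.5318

Update 2:
  P(E) = 0.7786 × 0.5318 + 0.1714 × 0.4682 = 0.41405948 + 0.08024948 = 0.49430896
  P(H|E) = 0.41405948 / 0.49430896 = 0.8377

Final posterior: 0.8377


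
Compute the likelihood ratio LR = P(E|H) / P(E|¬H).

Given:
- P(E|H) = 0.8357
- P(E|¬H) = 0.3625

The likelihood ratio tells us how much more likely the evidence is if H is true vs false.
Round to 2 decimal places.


Likelihood Ratio (LR) = P(E|H) / P(E|¬H)

LR = 0.8357 / 0.3625
   = 2.31

The evidence is 2.31 times more likely if H is true than if H is false.
Because LR exceeds 1, E is evidence for H.


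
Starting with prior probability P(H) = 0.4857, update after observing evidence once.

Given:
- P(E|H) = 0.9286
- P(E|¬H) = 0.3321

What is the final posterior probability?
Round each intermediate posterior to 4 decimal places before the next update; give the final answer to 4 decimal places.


Sequential Bayesian updating:

Initial prior: P(H) = 0.4857

Update 1:
  P(E) = 0.9286 × 0.4857 + 0.3321 × 0.5143 = 0.45102102 + 0.17079903 = 0.62182005
  P(H|E) = 0.45102102 / 0.62182005 = 0.7253

Final posterior: 0.7253


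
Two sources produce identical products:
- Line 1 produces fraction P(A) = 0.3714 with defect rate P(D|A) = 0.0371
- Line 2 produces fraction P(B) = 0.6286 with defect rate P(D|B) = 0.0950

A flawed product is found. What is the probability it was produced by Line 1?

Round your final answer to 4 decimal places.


Let A = from Line 1, D = flawed

Given:
- P(A) = 0.3714, P(B) = 0.6286
- P(D|A) = 0.0371, P(D|B) = 0.0950

Step 1: Find P(D)
P(D) = P(D|A)P(A) + P(D|B)P(B)
     = 0.0371 × 0.3714 + 0.0950 × 0.6286
     = 0.01377894 + 0.05971700
     = 0.07349594

Step 2: Apply Bayes' theorem
P(A|D) = P(D|A)P(A) / P(D)
       = 0.01377894 / 0.07349594
       = 0.1875


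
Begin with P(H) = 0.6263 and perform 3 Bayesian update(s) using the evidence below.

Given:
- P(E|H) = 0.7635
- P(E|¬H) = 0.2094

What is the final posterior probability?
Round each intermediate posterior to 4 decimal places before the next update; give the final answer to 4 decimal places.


Sequential Bayesian updating:

Initial prior: P(H) = 0.6263

Update 1:
  P(E) = 0.7635 × 0.6263 + 0.2094 × 0.3737 = 0.47818005 + 0.07825278 = 0.55643283
  P(H|E) = 0.47818005 / 0.55643283 = 0.8594

Update 2:
  P(E) = 0.7635 × 0.8594 + 0.2094 × 0.1406 = 0.65615190 + 0.02944164 = 0.68559354
  P(H|E) = 0.65615190 / 0.68559354 = 0.9571

Update 3:
  P(E) = 0.7635 × 0.9571 + 0.2094 × 0.0429 = 0.73074585 + 0.00898326 = 0.73972911
  P(H|E) = 0.73074585 / 0.73972911 = 0.9879

Final posterior: 0.9879


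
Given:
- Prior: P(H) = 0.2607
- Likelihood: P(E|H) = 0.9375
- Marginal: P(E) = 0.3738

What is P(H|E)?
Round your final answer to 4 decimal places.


Using Bayes' theorem:

P(H|E) = P(E|H) × P(H) / P(E)
       = 0.9375 × 0.2607 / 0.3738
       = 0.24440625 / 0.3738
       = 0.6538

The evidence strengthens our belief in H.
Prior: 0.2607 → Posterior: 0.6538


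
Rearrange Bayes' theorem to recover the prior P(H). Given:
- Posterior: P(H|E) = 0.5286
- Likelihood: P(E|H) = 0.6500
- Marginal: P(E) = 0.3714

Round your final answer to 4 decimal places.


From Bayes' theorem: P(H|E) = P(E|H) × P(H) / P(E)

Rearranging for P(H):
P(H) = P(H|E) × P(E) / P(E|H)
     = 0.5286 × 0.3714 / 0.6500
     = 0.19632204 / 0.6500
     = 0.3020


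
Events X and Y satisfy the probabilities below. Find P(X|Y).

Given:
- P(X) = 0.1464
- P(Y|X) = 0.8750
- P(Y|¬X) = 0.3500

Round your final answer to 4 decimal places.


Bayes' theorem: P(X|Y) = P(Y|X) × P(X) / P(Y)

Step 1: Calculate P(Y) using law of total probability
P(Y) = P(Y|X)P(X) + P(Y|¬X)P(¬X)
     = 0.8750 × 0.1464 + 0.3500 × 0.8536
     = 0.12810000 + 0.29876000
     = 0.42686000

Step 2: Apply Bayes' theorem
P(X|Y) = P(Y|X) × P(X) / P(Y)
       = 0.12810000 / 0.42686000
       = 0.3001


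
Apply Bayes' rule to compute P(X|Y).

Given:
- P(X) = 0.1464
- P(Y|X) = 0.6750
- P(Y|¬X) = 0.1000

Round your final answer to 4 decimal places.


Bayes' theorem: P(X|Y) = P(Y|X) × P(X) / P(Y)

Step 1: Calculate P(Y) using law of total probability
P(Y) = P(Y|X)P(X) + P(Y|¬X)P(¬X)
     = 0.6750 × 0.1464 + 0.1000 × 0.8536
     = 0.09882000 + 0.08536000
     = 0.18418000

Step 2: Apply Bayes' theorem
P(X|Y) = P(Y|X) × P(X) / P(Y)
       = 0.09882000 / 0.18418000
       = 0.5365


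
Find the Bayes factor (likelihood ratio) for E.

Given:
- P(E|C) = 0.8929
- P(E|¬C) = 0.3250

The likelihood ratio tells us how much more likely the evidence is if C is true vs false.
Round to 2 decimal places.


Likelihood Ratio (LR) = P(E|C) / P(E|¬C)

LR = 0.8929 / 0.3250
   = 2.75

The evidence is 2.75 times more likely if C is true than if C is false.
Because LR exceeds 1, E is evidence for C.


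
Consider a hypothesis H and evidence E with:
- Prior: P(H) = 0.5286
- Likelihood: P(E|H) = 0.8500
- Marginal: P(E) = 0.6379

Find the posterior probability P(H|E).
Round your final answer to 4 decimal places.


Using Bayes' theorem:

P(H|E) = P(E|H) × P(H) / P(E)
       = 0.8500 × 0.5286 / 0.6379
       = 0.44931000 / 0.6379
       = 0.7044

The evidence strengthens our belief in H.
Prior: 0.5286 → Posterior: 0.7044


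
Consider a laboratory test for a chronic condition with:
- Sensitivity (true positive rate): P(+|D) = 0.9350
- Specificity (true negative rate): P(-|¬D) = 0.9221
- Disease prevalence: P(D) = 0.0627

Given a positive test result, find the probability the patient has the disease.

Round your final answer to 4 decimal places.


Let D = has disease, + = positive test

Given:
- P(D) = 0.0627 (prevalence)
- P(+|D) = 0.9350 (sensitivity)
- P(-|¬D) = 0.9221 (specificity)
- P(+|¬D) = 0.0779 (false positive rate = 1 - specificity)

Step 1: Find P(+)
P(+) = P(+|D)P(D) + P(+|¬D)P(¬D)
     = 0.9350 × 0.0627 + 0.0779 × 0.9373
     = 0.05862450 + 0.07301567
     = 0.13164017

Step 2: Apply Bayes' theorem for P(D|+)
P(D|+) = P(+|D)P(D) / P(+)
       = 0.05862450 / 0.13164017
       = 0.4453


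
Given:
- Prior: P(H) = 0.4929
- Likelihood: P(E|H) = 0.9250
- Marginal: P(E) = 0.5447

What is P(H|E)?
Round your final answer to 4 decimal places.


Using Bayes' theorem:

P(H|E) = P(E|H) × P(H) / P(E)
       = 0.9250 × 0.4929 / 0.5447
       = 0.45593250 / 0.5447
       = 0.8370

The evidence strengthens our belief in H.
Prior: 0.4929 → Posterior: 0.8370


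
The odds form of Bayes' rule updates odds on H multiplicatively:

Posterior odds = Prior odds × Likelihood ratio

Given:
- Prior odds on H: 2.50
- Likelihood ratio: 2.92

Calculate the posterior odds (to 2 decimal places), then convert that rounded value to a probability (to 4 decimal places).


Step 1: Calculate posterior odds
Posterior odds = Prior odds × LR
               = 2.50 × 2.92
               = 7.30

Step 2: Convert to probability
P(H|E) = Posterior odds / (1 + Posterior odds)
       = 7.30 / (1 + 7.30)
       = 7.30 / 8.30
       = 0.8795

The evidence increased P(H) from 0.7143 to 0.8795.


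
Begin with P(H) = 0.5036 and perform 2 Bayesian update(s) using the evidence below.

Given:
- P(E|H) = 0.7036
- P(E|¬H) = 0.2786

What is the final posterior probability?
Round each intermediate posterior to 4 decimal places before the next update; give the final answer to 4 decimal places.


Sequential Bayesian updating:

Initial prior: P(H) = 0.5036

Update 1:
  P(E) = 0.7036 × 0.5036 + 0.2786 × 0.4964 = 0.35433296 + 0.13829704 = 0.49263000
  P(H|E) = 0.35433296 / 0.49263000 = 0.7193

Update 2:
  P(E) = 0.7036 × 0.7193 + 0.2786 × 0.2807 = 0.50609948 + 0.07820302 = 0.58430250
  P(H|E) = 0.50609948 / 0.58430250 = 0.8662

Final posterior: 0.8662


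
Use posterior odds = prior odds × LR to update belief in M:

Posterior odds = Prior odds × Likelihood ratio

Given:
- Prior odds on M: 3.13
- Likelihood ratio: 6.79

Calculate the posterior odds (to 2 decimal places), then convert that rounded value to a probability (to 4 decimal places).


Step 1: Calculate posterior odds
Posterior odds = Prior odds × LR
               = 3.13 × 6.79
               = 21.25

Step 2: Convert to probability
P(M|E) = Posterior odds / (1 + Posterior odds)
       = 21.25 / (1 + 21.25)
       = 21.25 / 22.25
       = 0.9551

The evidence increased P(M) from 0.7579 to 0.9551.


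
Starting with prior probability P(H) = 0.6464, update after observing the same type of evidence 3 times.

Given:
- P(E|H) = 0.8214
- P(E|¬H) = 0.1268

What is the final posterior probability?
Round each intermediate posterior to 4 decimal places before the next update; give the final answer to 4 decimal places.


Sequential Bayesian updating:

Initial prior: P(H) = 0.6464

Update 1:
  P(E) = 0.8214 × 0.6464 + 0.1268 × 0.3536 = 0.53095296 + 0.04483648 = 0.57578944
  P(H|E) = 0.53095296 / 0.57578944 = 0.9221

Update 2:
  P(E) = 0.8214 × 0.9221 + 0.1268 × 0.0779 = 0.75741294 + 0.00987772 = 0.76729066
  P(H|E) = 0.75741294 / 0.76729066 = 0.9871

Update 3:
  P(E) = 0.8214 × 0.9871 + 0.1268 × 0.0129 = 0.81080394 + 0.00163572 = 0.81243966
  P(H|E) = 0.81080394 / 0.81243966 = 0.9980

Final posterior: 0.9980


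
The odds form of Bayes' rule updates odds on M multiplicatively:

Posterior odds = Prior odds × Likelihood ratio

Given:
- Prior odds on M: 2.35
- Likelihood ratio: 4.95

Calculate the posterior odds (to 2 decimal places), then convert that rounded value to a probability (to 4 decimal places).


Step 1: Calculate posterior odds
Posterior odds = Prior odds × LR
               = 2.35 × 4.95
               = 11.63

Step 2: Convert to probability
P(M|E) = Posterior odds / (1 + Posterior odds)
       = 11.63 / (1 + 11.63)
       = 11.63 / 12.63
       = 0.9208

The evidence increased P(M) from 0.7015 to 0.9208.


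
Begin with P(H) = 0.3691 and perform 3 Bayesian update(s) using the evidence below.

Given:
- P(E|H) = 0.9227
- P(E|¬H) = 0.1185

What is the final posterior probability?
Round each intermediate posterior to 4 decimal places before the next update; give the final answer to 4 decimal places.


Sequential Bayesian updating:

Initial prior: P(H) = 0.3691

Update 1:
  P(E) = 0.9227 × 0.3691 + 0.1185 × 0.6309 = 0.34056857 + 0.07476165 = 0.41533022
  P(H|E) = 0.34056857 / 0.41533022 = 0.8200

Update 2:
  P(E) = 0.9227 × 0.8200 + 0.1185 × 0.1800 = 0.75661400 + 0.02133000 = 0.77794400
  P(H|E) = 0.75661400 / 0.77794400 = 0.9726

Update 3:
  P(E) = 0.9227 × 0.9726 + 0.1185 × 0.0274 = 0.89741802 + 0.00324690 = 0.90066492
  P(H|E) = 0.89741802 / 0.90066492 = 0.9964

Final posterior: 0.9964


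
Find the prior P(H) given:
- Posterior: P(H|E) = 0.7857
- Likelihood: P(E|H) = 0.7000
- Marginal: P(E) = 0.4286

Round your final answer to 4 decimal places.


From Bayes' theorem: P(H|E) = P(E|H) × P(H) / P(E)

Rearranging for P(H):
P(H) = P(H|E) × P(E) / P(E|H)
     = 0.7857 × 0.4286 / 0.7000
     = 0.33675102 / 0.7000
     = 0.4811


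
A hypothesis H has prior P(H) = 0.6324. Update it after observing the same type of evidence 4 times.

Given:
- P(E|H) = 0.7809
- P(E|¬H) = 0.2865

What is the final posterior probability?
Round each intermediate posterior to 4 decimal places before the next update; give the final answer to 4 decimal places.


Sequential Bayesian updating:

Initial prior: P(H) = 0.6324

Update 1:
  P(E) = 0.7809 × 0.6324 + 0.2865 × 0.3676 = 0.49384116 + 0.10531740 = 0.59915856
  P(H|E) = 0.49384116 / 0.59915856 = 0.8242

Update 2:
  P(E) = 0.7809 × 0.8242 + 0.2865 × 0.1758 = 0.64361778 + 0.05036670 = 0.69398448
  P(H|E) = 0.64361778 / 0.69398448 = 0.9274

Update 3:
  P(E) = 0.7809 × 0.9274 + 0.2865 × 0.0726 = 0.72420666 + 0.02079990 = 0.74500656
  P(H|E) = 0.72420666 / 0.74500656 = 0.9721

Update 4:
  P(E) = 0.7809 × 0.9721 + 0.2865 × 0.0279 = 0.75911289 + 0.00799335 = 0.76710624
  P(H|E) = 0.75911289 / 0.76710624 = 0.9896

Final posterior: 0.9896


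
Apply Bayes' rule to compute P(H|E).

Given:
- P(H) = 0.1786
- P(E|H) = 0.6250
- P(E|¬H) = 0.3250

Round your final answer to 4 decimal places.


Bayes' theorem: P(H|E) = P(E|H) × P(H) / P(E)

Step 1: Calculate P(E) using law of total probability
P(E) = P(E|H)P(H) + P(E|¬H)P(¬H)
     = 0.6250 × 0.1786 + 0.3250 × 0.8214
     = 0.11162500 + 0.26695500
     = 0.37858000

Step 2: Apply Bayes' theorem
P(H|E) = P(E|H) × P(H) / P(E)
       = 0.11162500 / 0.37858000
       = 0.2949


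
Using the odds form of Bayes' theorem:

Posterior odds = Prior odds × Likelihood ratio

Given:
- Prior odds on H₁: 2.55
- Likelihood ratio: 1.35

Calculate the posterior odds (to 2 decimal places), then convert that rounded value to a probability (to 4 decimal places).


Step 1: Calculate posterior odds
Posterior odds = Prior odds × LR
               = 2.55 × 1.35
               = 3.44

Step 2: Convert to probability
P(H₁|E) = Posterior odds / (1 + Posterior odds)
       = 3.44 / (1 + 3.44)
       = 3.44 / 4.44
       = 0.7748

The evidence increased P(H₁) from 0.7183 to 0.7748.


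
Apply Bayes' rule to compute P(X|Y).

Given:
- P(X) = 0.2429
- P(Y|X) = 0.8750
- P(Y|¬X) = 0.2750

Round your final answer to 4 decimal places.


Bayes' theorem: P(X|Y) = P(Y|X) × P(X) / P(Y)

Step 1: Calculate P(Y) using law of total probability
P(Y) = P(Y|X)P(X) + P(Y|¬X)P(¬X)
     = 0.8750 × 0.2429 + 0.2750 × 0.7571
     = 0.21253750 + 0.20820250
     = 0.42074000

Step 2: Apply Bayes' theorem
P(X|Y) = P(Y|X) × P(X) / P(Y)
       = 0.21253750 / 0.42074000
       = 0.5052


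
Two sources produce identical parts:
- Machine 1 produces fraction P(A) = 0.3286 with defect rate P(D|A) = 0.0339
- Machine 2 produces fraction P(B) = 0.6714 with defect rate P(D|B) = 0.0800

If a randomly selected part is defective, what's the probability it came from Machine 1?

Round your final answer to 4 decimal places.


Let A = from Machine 1, D = defective

Given:
- P(A) = 0.3286, P(B) = 0.6714
- P(D|A) = 0.0339, P(D|B) = 0.0800

Step 1: Find P(D)
P(D) = P(D|A)P(A) + P(D|B)P(B)
     = 0.0339 × 0.3286 + 0.0800 × 0.6714
     = 0.01113954 + 0.05371200
     = 0.06485154

Step 2: Apply Bayes' theorem
P(A|D) = P(D|A)P(A) / P(D)
       = 0.01113954 / 0.06485154
       = 0.1718


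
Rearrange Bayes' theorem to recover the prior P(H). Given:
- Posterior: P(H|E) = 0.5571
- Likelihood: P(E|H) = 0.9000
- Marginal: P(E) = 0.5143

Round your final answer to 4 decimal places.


From Bayes' theorem: P(H|E) = P(E|H) × P(H) / P(E)

Rearranging for P(H):
P(H) = P(H|E) × P(E) / P(E|H)
     = 0.5571 × 0.5143 / 0.9000
     = 0.28651653 / 0.9000
     = 0.3184


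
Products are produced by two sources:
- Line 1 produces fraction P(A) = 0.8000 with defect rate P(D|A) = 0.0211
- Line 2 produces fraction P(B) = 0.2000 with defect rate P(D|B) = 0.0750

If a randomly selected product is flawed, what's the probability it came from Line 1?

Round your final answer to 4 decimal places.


Let A = from Line 1, D = flawed

Given:
- P(A) = 0.8000, P(B) = 0.2000
- P(D|A) = 0.0211, P(D|B) = 0.0750

Step 1: Find P(D)
P(D) = P(D|A)P(A) + P(D|B)P(B)
     = 0.0211 × 0.8000 + 0.0750 × 0.2000
     = 0.01688000 + 0.01500000
     = 0.03188000

Step 2: Apply Bayes' theorem
P(A|D) = P(D|A)P(A) / P(D)
       = 0.01688000 / 0.03188000
       = 0.5295


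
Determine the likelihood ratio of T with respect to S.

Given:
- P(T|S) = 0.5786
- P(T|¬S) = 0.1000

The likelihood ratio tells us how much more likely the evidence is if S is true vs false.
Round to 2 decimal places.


Likelihood Ratio (LR) = P(T|S) / P(T|¬S)

LR = 0.5786 / 0.1000
   = 5.79

The evidence is 5.79 times more likely if S is true than if S is false.
Since LR > 1, the evidence supports S over ¬S.


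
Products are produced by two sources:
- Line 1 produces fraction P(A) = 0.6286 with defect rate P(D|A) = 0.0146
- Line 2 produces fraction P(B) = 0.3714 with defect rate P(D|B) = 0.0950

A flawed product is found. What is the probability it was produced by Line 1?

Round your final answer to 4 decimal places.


Let A = from Line 1, D = flawed

Given:
- P(A) = 0.6286, P(B) = 0.3714
- P(D|A) = 0.0146, P(D|B) = 0.0950

Step 1: Find P(D)
P(D) = P(D|A)P(A) + P(D|B)P(B)
     = 0.0146 × 0.6286 + 0.0950 × 0.3714
     = 0.00917756 + 0.03528300
     = 0.04446056

Step 2: Apply Bayes' theorem
P(A|D) = P(D|A)P(A) / P(D)
       = 0.00917756 / 0.04446056
       = 0.2064


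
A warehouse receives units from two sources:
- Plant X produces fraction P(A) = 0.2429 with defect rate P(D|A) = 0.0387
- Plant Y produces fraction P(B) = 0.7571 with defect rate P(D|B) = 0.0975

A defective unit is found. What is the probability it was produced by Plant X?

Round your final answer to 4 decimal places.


Let A = from Plant X, D = defective

Given:
- P(A) = 0.2429, P(B) = 0.7571
- P(D|A) = 0.0387, P(D|B) = 0.0975

Step 1: Find P(D)
P(D) = P(D|A)P(A) + P(D|B)P(B)
     = 0.0387 × 0.2429 + 0.0975 × 0.7571
     = 0.00940023 + 0.07381725
     = 0.08321748

Step 2: Apply Bayes' theorem
P(A|D) = P(D|A)P(A) / P(D)
       = 0.00940023 / 0.08321748
       = 0.1130


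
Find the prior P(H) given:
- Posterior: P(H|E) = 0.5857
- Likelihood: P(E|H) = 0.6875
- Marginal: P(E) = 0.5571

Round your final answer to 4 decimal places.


From Bayes' theorem: P(H|E) = P(E|H) × P(H) / P(E)

Rearranging for P(H):
P(H) = P(H|E) × P(E) / P(E|H)
     = 0.5857 × 0.5571 / 0.6875
     = 0.32629347 / 0.6875
     = 0.4746


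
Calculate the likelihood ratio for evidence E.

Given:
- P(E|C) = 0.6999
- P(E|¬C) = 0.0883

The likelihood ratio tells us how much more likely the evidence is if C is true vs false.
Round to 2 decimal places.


Likelihood Ratio (LR) = P(E|C) / P(E|¬C)

LR = 0.6999 / 0.0883
   = 7.93

The evidence is 7.93 times more likely if C is true than if C is false.
Because LR exceeds 1, E is evidence for C.


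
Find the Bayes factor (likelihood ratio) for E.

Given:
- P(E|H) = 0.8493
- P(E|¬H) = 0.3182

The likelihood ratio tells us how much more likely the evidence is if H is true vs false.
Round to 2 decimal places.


Likelihood Ratio (LR) = P(E|H) / P(E|¬H)

LR = 0.8493 / 0.3182
   = 2.67

The evidence is 2.67 times more likely if H is true than if H is false.
Since LR > 1, the evidence supports H over ¬H.


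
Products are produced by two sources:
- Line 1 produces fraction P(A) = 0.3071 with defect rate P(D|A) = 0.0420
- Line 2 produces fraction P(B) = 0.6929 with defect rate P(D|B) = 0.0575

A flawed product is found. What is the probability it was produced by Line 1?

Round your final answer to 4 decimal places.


Let A = from Line 1, D = flawed

Given:
- P(A) = 0.3071, P(B) = 0.6929
- P(D|A) = 0.0420, P(D|B) = 0.0575

Step 1: Find P(D)
P(D) = P(D|A)P(A) + P(D|B)P(B)
     = 0.0420 × 0.3071 + 0.0575 × 0.6929
     = 0.01289820 + 0.03984175
     = 0.05273995

Step 2: Apply Bayes' theorem
P(A|D) = P(D|A)P(A) / P(D)
       = 0.01289820 / 0.05273995
       = 0.2446


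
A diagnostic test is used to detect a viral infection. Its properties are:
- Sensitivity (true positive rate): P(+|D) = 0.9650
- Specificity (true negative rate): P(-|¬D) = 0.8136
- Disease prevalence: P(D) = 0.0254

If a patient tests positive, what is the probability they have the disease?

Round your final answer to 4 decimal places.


Let D = has disease, + = positive test

Given:
- P(D) = 0.0254 (prevalence)
- P(+|D) = 0.9650 (sensitivity)
- P(-|¬D) = 0.8136 (specificity)
- P(+|¬D) = 0.1864 (false positive rate = 1 - specificity)

Step 1: Find P(+)
P(+) = P(+|D)P(D) + P(+|¬D)P(¬D)
     = 0.9650 × 0.0254 + 0.1864 × 0.9746
     = 0.02451100 + 0.18166544
     = 0.20617644

Step 2: Apply Bayes' theorem for P(D|+)
P(D|+) = P(+|D)P(D) / P(+)
       = 0.02451100 / 0.20617644
       = 0.1189


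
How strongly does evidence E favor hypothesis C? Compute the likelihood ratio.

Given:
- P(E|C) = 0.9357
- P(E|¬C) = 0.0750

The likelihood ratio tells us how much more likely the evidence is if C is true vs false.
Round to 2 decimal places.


Likelihood Ratio (LR) = P(E|C) / P(E|¬C)

LR = 0.9357 / 0.0750
   = 12.48

The evidence is 12.48 times more likely if C is true than if C is false.
LR > 1, so observing E raises the odds in favor of C.


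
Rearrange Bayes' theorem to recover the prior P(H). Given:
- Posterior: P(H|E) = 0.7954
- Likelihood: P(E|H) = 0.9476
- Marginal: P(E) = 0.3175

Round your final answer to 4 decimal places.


From Bayes' theorem: P(H|E) = P(E|H) × P(H) / P(E)

Rearranging for P(H):
P(H) = P(H|E) × P(E) / P(E|H)
     = 0.7954 × 0.3175 / 0.9476
     = 0.25253950 / 0.9476
     = 0.2665


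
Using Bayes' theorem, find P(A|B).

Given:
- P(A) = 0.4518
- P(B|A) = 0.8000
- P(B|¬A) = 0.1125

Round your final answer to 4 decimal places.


Bayes' theorem: P(A|B) = P(B|A) × P(A) / P(B)

Step 1: Calculate P(B) using law of total probability
P(B) = P(B|A)P(A) + P(B|¬A)P(¬A)
     = 0.8000 × 0.4518 + 0.1125 × 0.5482
     = 0.36144000 + 0.06167250
     = 0.42311250

Step 2: Apply Bayes' theorem
P(A|B) = P(B|A) × P(A) / P(B)
       = 0.36144000 / 0.42311250
       = 0.8542


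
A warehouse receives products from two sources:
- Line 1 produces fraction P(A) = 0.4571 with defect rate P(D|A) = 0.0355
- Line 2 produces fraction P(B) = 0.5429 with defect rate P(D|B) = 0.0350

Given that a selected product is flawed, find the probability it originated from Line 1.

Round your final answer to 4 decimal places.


Let A = from Line 1, D = flawed

Given:
- P(A) = 0.4571, P(B) = 0.5429
- P(D|A) = 0.0355, P(D|B) = 0.0350

Step 1: Find P(D)
P(D) = P(D|A)P(A) + P(D|B)P(B)
     = 0.0355 × 0.4571 + 0.0350 × 0.5429
     = 0.01622705 + 0.01900150
     = 0.03522855

Step 2: Apply Bayes' theorem
P(A|D) = P(D|A)P(A) / P(D)
       = 0.01622705 / 0.03522855
       = 0.4606


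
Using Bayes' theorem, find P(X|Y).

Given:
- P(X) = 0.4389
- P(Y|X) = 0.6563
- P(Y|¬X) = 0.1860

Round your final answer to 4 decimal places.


Bayes' theorem: P(X|Y) = P(Y|X) × P(X) / P(Y)

Step 1: Calculate P(Y) using law of total probability
P(Y) = P(Y|X)P(X) + P(Y|¬X)P(¬X)
     = 0.6563 × 0.4389 + 0.1860 × 0.5611
     = 0.28805007 + 0.10436460
     = 0.39241467

Step 2: Apply Bayes' theorem
P(X|Y) = P(Y|X) × P(X) / P(Y)
       = 0.28805007 / 0.39241467
       = 0.7340


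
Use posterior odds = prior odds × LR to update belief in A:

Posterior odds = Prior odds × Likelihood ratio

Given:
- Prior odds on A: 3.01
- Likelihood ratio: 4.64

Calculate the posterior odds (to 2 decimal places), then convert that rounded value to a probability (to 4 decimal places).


Step 1: Calculate posterior odds
Posterior odds = Prior odds × LR
               = 3.01 × 4.64
               = 13.97

Step 2: Convert to probability
P(A|E) = Posterior odds / (1 + Posterior odds)
       = 13.97 / (1 + 13.97)
       = 13.97 / 14.97
       = 0.9332

The evidence increased P(A) from 0.7506 to 0.9332.


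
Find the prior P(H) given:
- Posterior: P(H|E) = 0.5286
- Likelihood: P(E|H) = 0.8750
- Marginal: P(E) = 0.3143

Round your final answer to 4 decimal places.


From Bayes' theorem: P(H|E) = P(E|H) × P(H) / P(E)

Rearranging for P(H):
P(H) = P(H|E) × P(E) / P(E|H)
     = 0.5286 × 0.3143 / 0.8750
     = 0.16613898 / 0.8750
     = 0.1899


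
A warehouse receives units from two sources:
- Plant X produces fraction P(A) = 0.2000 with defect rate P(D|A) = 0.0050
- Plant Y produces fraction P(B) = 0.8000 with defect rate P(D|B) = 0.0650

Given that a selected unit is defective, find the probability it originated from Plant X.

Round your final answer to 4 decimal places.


Let A = from Plant X, D = defective

Given:
- P(A) = 0.2000, P(B) = 0.8000
- P(D|A) = 0.0050, P(D|B) = 0.0650

Step 1: Find P(D)
P(D) = P(D|A)P(A) + P(D|B)P(B)
     = 0.0050 × 0.2000 + 0.0650 × 0.8000
     = 0.00100000 + 0.05200000
     = 0.05300000

Step 2: Apply Bayes' theorem
P(A|D) = P(D|A)P(A) / P(D)
       = 0.00100000 / 0.05300000
       = 0.0189


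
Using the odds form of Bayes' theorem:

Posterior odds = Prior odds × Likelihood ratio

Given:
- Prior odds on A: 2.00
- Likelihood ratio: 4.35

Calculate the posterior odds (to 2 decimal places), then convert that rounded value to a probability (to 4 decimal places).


Step 1: Calculate posterior odds
Posterior odds = Prior odds × LR
               = 2.00 × 4.35
               = 8.70

Step 2: Convert to probability
P(A|E) = Posterior odds / (1 + Posterior odds)
       = 8.70 / (1 + 8.70)
       = 8.70 / 9.70
       = 0.8969

The evidence increased P(A) from 0.6667 to 0.8969.


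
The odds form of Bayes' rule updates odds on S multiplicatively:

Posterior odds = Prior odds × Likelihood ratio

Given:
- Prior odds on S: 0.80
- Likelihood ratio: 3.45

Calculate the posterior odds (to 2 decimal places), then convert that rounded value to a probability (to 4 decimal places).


Step 1: Calculate posterior odds
Posterior odds = Prior odds × LR
               = 0.80 × 3.45
               = 2.76

Step 2: Convert to probability
P(S|E) = Posterior odds / (1 + Posterior odds)
       = 2.76 / (1 + 2.76)
       = 2.76 / 3.76
       = 0.7340

The evidence increased P(S) from 0.4444 to 0.7340.


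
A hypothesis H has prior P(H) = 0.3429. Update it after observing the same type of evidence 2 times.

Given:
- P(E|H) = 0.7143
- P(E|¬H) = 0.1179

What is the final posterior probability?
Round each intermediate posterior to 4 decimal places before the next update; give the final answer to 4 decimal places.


Sequential Bayesian updating:

Initial prior: P(H) = 0.3429

Update 1:
  P(E) = 0.7143 × 0.3429 + 0.1179 × 0.6571 = 0.24493347 + 0.07747209 = 0.32240556
  P(H|E) = 0.24493347 / 0.32240556 = 0.7597

Update 2:
  P(E) = 0.7143 × 0.7597 + 0.1179 × 0.2403 = 0.54265371 + 0.02833137 = 0.57098508
  P(H|E) = 0.54265371 / 0.57098508 = 0.9504

Final posterior: 0.9504


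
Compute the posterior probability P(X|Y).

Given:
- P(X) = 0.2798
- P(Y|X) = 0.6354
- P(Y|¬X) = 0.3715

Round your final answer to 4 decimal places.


Bayes' theorem: P(X|Y) = P(Y|X) × P(X) / P(Y)

Step 1: Calculate P(Y) using law of total probability
P(Y) = P(Y|X)P(X) + P(Y|¬X)P(¬X)
     = 0.6354 × 0.2798 + 0.3715 × 0.7202
     = 0.17778492 + 0.26755430
     = 0.44533922

Step 2: Apply Bayes' theorem
P(X|Y) = P(Y|X) × P(X) / P(Y)
       = 0.17778492 / 0.44533922
       = 0.3992


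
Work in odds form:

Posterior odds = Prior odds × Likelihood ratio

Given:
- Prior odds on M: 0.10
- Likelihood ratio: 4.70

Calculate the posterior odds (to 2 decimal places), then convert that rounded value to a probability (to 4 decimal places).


Step 1: Calculate posterior odds
Posterior odds = Prior odds × LR
               = 0.10 × 4.70
               = 0.47

Step 2: Convert to probability
P(M|E) = Posterior odds / (1 + Posterior odds)
       = 0.47 / (1 + 0.47)
       = 0.47 / 1.47
       = 0.3197

The evidence increased P(M) from 0.0909 to 0.3197.


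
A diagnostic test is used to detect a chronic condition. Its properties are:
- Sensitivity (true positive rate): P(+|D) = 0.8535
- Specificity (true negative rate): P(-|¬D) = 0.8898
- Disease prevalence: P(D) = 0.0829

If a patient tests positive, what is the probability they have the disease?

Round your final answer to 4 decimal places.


Let D = has disease, + = positive test

Given:
- P(D) = 0.0829 (prevalence)
- P(+|D) = 0.8535 (sensitivity)
- P(-|¬D) = 0.8898 (specificity)
- P(+|¬D) = 0.1102 (false positive rate = 1 - specificity)

Step 1: Find P(+)
P(+) = P(+|D)P(D) + P(+|¬D)P(¬D)
     = 0.8535 × 0.0829 + 0.1102 × 0.9171
     = 0.07075515 + 0.10106442
     = 0.17181957

Step 2: Apply Bayes' theorem for P(D|+)
P(D|+) = P(+|D)P(D) / P(+)
       = 0.07075515 / 0.17181957
       = 0.4118


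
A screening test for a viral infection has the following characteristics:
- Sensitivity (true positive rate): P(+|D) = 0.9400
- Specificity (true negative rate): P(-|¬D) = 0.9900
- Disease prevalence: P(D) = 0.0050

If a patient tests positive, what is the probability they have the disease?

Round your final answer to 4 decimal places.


Let D = has disease, + = positive test

Given:
- P(D) = 0.0050 (prevalence)
- P(+|D) = 0.9400 (sensitivity)
- P(-|¬D) = 0.9900 (specificity)
- P(+|¬D) = 0.0100 (false positive rate = 1 - specificity)

Step 1: Find P(+)
P(+) = P(+|D)P(D) + P(+|¬D)P(¬D)
     = 0.9400 × 0.0050 + 0.0100 × 0.9950
     = 0.00470000 + 0.00995000
     = 0.01465000

Step 2: Apply Bayes' theorem for P(D|+)
P(D|+) = P(+|D)P(D) / P(+)
       = 0.00470000 / 0.01465000
       = 0.3208


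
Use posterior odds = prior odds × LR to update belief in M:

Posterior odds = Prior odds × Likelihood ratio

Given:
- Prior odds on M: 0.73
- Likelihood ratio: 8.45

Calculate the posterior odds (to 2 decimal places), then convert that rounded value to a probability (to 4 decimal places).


Step 1: Calculate posterior odds
Posterior odds = Prior odds × LR
               = 0.73 × 8.45
               = 6.17

Step 2: Convert to probability
P(M|E) = Posterior odds / (1 + Posterior odds)
       = 6.17 / (1 + 6.17)
       = 6.17 / 7.17
       = 0.8605

The evidence increased P(M) from 0.4220 to 0.8605.


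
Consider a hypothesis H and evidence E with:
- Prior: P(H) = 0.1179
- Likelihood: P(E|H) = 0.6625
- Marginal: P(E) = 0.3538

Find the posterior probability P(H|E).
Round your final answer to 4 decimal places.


Using Bayes' theorem:

P(H|E) = P(E|H) × P(H) / P(E)
       = 0.6625 × 0.1179 / 0.3538
       = 0.07810875 / 0.3538
       = 0.2208

The evidence strengthens our belief in H.
Prior: 0.1179 → Posterior: 0.2208


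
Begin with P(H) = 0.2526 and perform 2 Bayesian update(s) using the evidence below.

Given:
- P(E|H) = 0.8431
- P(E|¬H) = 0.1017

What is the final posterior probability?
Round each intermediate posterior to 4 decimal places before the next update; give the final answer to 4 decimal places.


Sequential Bayesian updating:

Initial prior: P(H) = 0.2526

Update 1:
  P(E) = 0.8431 × 0.2526 + 0.1017 × 0.7474 = 0.21296706 + 0.07601058 = 0.28897764
  P(H|E) = 0.21296706 / 0.28897764 = 0.7370

Update 2:
  P(E) = 0.8431 × 0.7370 + 0.1017 × 0.2630 = 0.62136470 + 0.02674710 = 0.64811180
  P(H|E) = 0.62136470 / 0.64811180 = 0.9587

Final posterior: 0.9587


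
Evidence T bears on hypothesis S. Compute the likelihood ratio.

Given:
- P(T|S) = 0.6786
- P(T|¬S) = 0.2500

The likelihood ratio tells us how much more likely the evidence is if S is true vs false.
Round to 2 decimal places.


Likelihood Ratio (LR) = P(T|S) / P(T|¬S)

LR = 0.6786 / 0.2500
   = 2.71

The evidence is 2.71 times more likely if S is true than if S is false.
Because LR exceeds 1, T is evidence for S.


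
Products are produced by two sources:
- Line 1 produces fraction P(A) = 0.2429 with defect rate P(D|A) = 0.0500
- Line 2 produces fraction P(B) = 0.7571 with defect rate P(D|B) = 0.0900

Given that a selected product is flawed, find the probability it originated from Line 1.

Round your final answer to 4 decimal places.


Let A = from Line 1, D = flawed

Given:
- P(A) = 0.2429, P(B) = 0.7571
- P(D|A) = 0.0500, P(D|B) = 0.0900

Step 1: Find P(D)
P(D) = P(D|A)P(A) + P(D|B)P(B)
     = 0.0500 × 0.2429 + 0.0900 × 0.7571
     = 0.01214500 + 0.06813900
     = 0.08028400

Step 2: Apply Bayes' theorem
P(A|D) = P(D|A)P(A) / P(D)
       = 0.01214500 / 0.08028400
       = 0.1513


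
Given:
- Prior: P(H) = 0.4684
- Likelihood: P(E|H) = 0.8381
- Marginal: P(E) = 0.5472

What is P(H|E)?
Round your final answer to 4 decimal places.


Using Bayes' theorem:

P(H|E) = P(E|H) × P(H) / P(E)
       = 0.8381 × 0.4684 / 0.5472
       = 0.39256604 / 0.5472
       = 0.7174

The evidence strengthens our belief in H.
Prior: 0.4684 → Posterior: 0.7174


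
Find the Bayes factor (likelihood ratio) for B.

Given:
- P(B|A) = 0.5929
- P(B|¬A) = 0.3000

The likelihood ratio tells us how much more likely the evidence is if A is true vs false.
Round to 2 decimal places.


Likelihood Ratio (LR) = P(B|A) / P(B|¬A)

LR = 0.5929 / 0.3000
   = 1.98

The evidence is 1.98 times more likely if A is true than if A is false.
Because LR exceeds 1, B is evidence for A.


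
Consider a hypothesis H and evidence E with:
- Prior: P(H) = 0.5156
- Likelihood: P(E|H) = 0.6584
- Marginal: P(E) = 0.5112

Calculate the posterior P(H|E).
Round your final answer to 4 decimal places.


Using Bayes' theorem:

P(H|E) = P(E|H) × P(H) / P(E)
       = 0.6584 × 0.5156 / 0.5112
       = 0.33947104 / 0.5112
       = 0.6641

The evidence strengthens our belief in H.
Prior: 0.5156 → Posterior: 0.6641


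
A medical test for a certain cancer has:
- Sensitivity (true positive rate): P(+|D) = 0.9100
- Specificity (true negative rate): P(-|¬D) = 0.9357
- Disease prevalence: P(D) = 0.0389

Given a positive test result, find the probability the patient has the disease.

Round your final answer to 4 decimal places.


Let D = has disease, + = positive test

Given:
- P(D) = 0.0389 (prevalence)
- P(+|D) = 0.9100 (sensitivity)
- P(-|¬D) = 0.9357 (specificity)
- P(+|¬D) = 0.0643 (false positive rate = 1 - specificity)

Step 1: Find P(+)
P(+) = P(+|D)P(D) + P(+|¬D)P(¬D)
     = 0.9100 × 0.0389 + 0.0643 × 0.9611
     = 0.03539900 + 0.06179873
     = 0.09719773

Step 2: Apply Bayes' theorem for P(D|+)
P(D|+) = P(+|D)P(D) / P(+)
       = 0.03539900 / 0.09719773
       = 0.3642


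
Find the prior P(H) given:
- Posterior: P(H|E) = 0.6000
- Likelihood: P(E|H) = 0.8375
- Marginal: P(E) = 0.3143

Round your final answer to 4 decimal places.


From Bayes' theorem: P(H|E) = P(E|H) × P(H) / P(E)

Rearranging for P(H):
P(H) = P(H|E) × P(E) / P(E|H)
     = 0.6000 × 0.3143 / 0.8375
     = 0.18858000 / 0.8375
     = 0.2252


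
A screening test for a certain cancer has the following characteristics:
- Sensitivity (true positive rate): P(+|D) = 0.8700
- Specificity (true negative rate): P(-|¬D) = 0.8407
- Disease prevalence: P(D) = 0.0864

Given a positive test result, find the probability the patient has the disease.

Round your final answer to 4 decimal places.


Let D = has disease, + = positive test

Given:
- P(D) = 0.0864 (prevalence)
- P(+|D) = 0.8700 (sensitivity)
- P(-|¬D) = 0.8407 (specificity)
- P(+|¬D) = 0.1593 (false positive rate = 1 - specificity)

Step 1: Find P(+)
P(+) = P(+|D)P(D) + P(+|¬D)P(¬D)
     = 0.8700 × 0.0864 + 0.1593 × 0.9136
     = 0.07516800 + 0.14553648
     = 0.22070448

Step 2: Apply Bayes' theorem for P(D|+)
P(D|+) = P(+|D)P(D) / P(+)
       = 0.07516800 / 0.22070448
       = 0.3406


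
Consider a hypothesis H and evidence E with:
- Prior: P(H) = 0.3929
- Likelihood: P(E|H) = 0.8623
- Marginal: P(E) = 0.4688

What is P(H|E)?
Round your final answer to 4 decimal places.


Using Bayes' theorem:

P(H|E) = P(E|H) × P(H) / P(E)
       = 0.8623 × 0.3929 / 0.4688
       = 0.33879767 / 0.4688
       = 0.7227

The evidence strengthens our belief in H.
Prior: 0.3929 → Posterior: 0.7227


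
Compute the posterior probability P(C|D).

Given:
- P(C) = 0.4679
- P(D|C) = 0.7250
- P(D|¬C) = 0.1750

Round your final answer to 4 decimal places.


Bayes' theorem: P(C|D) = P(D|C) × P(C) / P(D)

Step 1: Calculate P(D) using law of total probability
P(D) = P(D|C)P(C) + P(D|¬C)P(¬C)
     = 0.7250 × 0.4679 + 0.1750 × 0.5321
     = 0.33922750 + 0.09311750
     = 0.43234500

Step 2: Apply Bayes' theorem
P(C|D) = P(D|C) × P(C) / P(D)
       = 0.33922750 / 0.43234500
       = 0.7846


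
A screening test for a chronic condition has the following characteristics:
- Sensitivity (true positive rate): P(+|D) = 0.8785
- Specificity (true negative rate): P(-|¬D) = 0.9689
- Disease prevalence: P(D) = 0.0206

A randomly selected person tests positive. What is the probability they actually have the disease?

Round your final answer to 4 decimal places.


Let D = has disease, + = positive test

Given:
- P(D) = 0.0206 (prevalence)
- P(+|D) = 0.8785 (sensitivity)
- P(-|¬D) = 0.9689 (specificity)
- P(+|¬D) = 0.0311 (false positive rate = 1 - specificity)

Step 1: Find P(+)
P(+) = P(+|D)P(D) + P(+|¬D)P(¬D)
     = 0.8785 × 0.0206 + 0.0311 × 0.9794
     = 0.01809710 + 0.03045934
     = 0.04855644

Step 2: Apply Bayes' theorem for P(D|+)
P(D|+) = P(+|D)P(D) / P(+)
       = 0.01809710 / 0.04855644
       = 0.3727
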